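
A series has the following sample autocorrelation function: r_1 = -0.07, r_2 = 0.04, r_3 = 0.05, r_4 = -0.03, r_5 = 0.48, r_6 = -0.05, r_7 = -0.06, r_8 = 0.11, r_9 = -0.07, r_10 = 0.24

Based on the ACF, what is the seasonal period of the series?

The largest autocorrelation is r_5 = 0.48, with a weaker echo at lag 10 (0.24); the remaining lags stay at or below 0.11.
The dominant spike at lag 5 indicates a seasonal period of 5.

5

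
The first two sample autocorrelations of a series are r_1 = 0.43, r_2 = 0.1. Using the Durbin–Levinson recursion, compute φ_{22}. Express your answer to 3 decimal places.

φ_{22} = (r_2 − r_1²) / (1 − r_1²)
r_1² = (0.43)² = 0.1849
Numerator = 0.1 − 0.1849 = -0.0849; denominator = 1 − 0.1849 = 0.8151
φ_{22} = -0.0849 / 0.8151 = -0.104

-0.104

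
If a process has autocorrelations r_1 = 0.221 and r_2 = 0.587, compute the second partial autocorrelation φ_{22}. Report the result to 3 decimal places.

φ_{22} = (r_2 − r_1²) / (1 − r_1²)
r_1² = (0.221)² = 0.048841
Numerator = 0.587 − 0.0488 = 0.5382; denominator = 1 − 0.0488 = 0.9512
φ_{22} = 0.5382 / 0.9512 = 0.566

0.566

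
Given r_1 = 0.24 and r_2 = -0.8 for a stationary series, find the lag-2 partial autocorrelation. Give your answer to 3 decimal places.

φ_{22} = (r_2 − r_1²) / (1 − r_1²)
r_1² = (0.24)² = 0.0576
Numerator = -0.8 − 0.0576 = -0.8576; denominator = 1 − 0.0576 = 0.9424
φ_{22} = -0.8576 / 0.9424 = -0.910

-0.910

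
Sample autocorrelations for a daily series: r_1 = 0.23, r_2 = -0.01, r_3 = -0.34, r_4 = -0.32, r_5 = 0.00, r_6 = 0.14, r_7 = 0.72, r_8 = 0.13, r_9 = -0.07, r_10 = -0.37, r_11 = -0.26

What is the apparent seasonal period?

The largest autocorrelation is r_7 = 0.72; the remaining lags stay at or below 0.23.
The dominant spike at lag 7 indicates a seasonal period of 7.

7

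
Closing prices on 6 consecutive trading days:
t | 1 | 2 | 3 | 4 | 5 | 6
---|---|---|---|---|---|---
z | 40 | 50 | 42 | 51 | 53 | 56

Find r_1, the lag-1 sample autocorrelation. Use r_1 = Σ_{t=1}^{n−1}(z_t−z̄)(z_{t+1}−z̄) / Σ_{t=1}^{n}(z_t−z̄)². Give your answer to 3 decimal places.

0.030

Mean z̄ = (40 + 50 + 42 + 51 + 53 + 56)/6 = 48.6667
Σ(z_t−z̄)(z_{t+1}−z̄) = (-11.5556) + (-8.8889) + (-15.5556) + (10.1111) + (31.7778) = 5.8889
Denominator Σ(z_t−z̄)² = 199.3333
r_1 = 5.8889 / 199.3333 = 0.030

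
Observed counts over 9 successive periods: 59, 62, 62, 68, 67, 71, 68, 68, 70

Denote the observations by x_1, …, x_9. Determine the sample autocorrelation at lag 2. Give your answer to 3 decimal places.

0.336

Mean x̄ = (59 + 62 + 62 + 68 + 67 + 71 + 68 + 68 + 70)/9 = 66.1111
Numerator Σ_{t=1}^{7}(x_t−x̄)(x_{t+2}−x̄) = 45.3086
Denominator Σ(x_t−x̄)² = 134.8889
r_2 = 45.3086 / 134.8889 = 0.336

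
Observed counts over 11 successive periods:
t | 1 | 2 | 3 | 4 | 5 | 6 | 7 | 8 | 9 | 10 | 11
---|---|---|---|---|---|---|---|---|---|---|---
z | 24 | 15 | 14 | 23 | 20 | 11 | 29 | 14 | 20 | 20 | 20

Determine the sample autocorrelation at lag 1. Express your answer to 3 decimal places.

Mean z̄ = (24 + 15 + 14 + 23 + 20 + 11 + 29 + 14 + 20 + 20 + 20)/11 = 19.0909
Numerator Σ_{t=1}^{10}(z_t−z̄)(z_{t+1}−z̄) = -156.5537
Denominator Σ(z_t−z̄)² = 274.9091
r_1 = -156.5537 / 274.9091 = -0.569

-0.569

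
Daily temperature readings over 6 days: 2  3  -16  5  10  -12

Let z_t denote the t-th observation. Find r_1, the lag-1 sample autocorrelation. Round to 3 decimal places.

Mean z̄ = (2 + 3 − 16 + 5 + 10 − 12)/6 = -1.3333
Deviations from mean: 3.3333, 4.3333, -14.6667, 6.3333, 11.3333, -10.6667
Numerator Σ_{t=1}^{5}(z_t−z̄)(z_{t+1}−z̄) = -191.1111
Denominator Σ(z_t−z̄)² = 527.3333
r_1 = -191.1111 / 527.3333 = -0.362

-0.362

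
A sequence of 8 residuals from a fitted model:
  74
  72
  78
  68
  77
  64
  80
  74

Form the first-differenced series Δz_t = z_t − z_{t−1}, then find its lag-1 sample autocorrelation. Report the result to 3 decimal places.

-0.855

First differences Δz: -2, 6, -10, 9, -13, 16, -6
Mean of differences = 0.0000
Numerator Σ(Δz_t−Δz̄)(Δz_{t+1}−Δz̄) = -583.0000
Denominator Σ(Δz_t−Δz̄)² = 682.0000
r_1(Δz) = -583.0000 / 682.0000 = -0.855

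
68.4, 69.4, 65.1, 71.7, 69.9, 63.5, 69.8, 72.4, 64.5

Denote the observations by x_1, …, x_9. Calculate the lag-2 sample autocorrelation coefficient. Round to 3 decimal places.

-0.499

Mean x̄ = (68.4 + 69.4 + 65.1 + 71.7 + 69.9 + 63.5 + 69.8 + 72.4 + 64.5)/9 = 68.3000
Σ(x_t−x̄)(x_{t+2}−x̄) = (-0.3200) + (3.7400) + (-5.1200) + (-16.3200) + (2.4000) + (-19.6800) + (-5.7000) = -41.0000
Denominator Σ(x_t−x̄)² = 82.1200
r_2 = -41.0000 / 82.1200 = -0.499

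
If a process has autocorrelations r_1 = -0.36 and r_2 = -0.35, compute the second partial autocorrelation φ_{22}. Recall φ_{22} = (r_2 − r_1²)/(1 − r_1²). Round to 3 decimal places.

-0.551

φ_{22} = (r_2 − r_1²) / (1 − r_1²)
r_1² = (-0.36)² = 0.1296
Numerator = -0.35 − 0.1296 = -0.4796; denominator = 1 − 0.1296 = 0.8704
φ_{22} = -0.4796 / 0.8704 = -0.551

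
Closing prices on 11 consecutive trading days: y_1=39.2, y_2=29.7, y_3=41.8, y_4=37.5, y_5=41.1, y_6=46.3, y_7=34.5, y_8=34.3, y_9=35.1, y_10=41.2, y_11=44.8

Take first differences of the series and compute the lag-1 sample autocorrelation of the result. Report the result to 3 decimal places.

-0.421

First differences Δy: -9.5, 12.1, -4.3, 3.6, 5.2, -11.8, -0.2, 0.8, 6.1, 3.6
Mean of differences = 0.5600
Numerator Σ(Δy_t−Δȳ)(Δy_{t+1}−Δȳ) = -202.8136
Denominator Σ(Δy_t−Δȳ)² = 482.1040
r_1(Δy) = -202.8136 / 482.1040 = -0.421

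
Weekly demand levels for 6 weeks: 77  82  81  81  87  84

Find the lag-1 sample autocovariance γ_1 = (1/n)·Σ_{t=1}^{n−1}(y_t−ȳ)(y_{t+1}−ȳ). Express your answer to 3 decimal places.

Mean ȳ = (77 + 82 + 81 + 81 + 87 + 84)/6 = 82.0000
Deviations: -5.0000, 0.0000, -1.0000, -1.0000, 5.0000, 2.0000
Σ_{t=1}^{5}(y_t−ȳ)(y_{t+1}−ȳ) = 6.0000
γ_1 = 6.0000 / 6 = 1.000

1.000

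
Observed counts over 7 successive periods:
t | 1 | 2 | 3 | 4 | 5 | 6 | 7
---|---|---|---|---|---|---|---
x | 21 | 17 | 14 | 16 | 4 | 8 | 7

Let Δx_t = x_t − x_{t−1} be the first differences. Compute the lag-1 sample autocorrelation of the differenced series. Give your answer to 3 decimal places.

First differences Δx: -4, -3, 2, -12, 4, -1
Mean of differences = -2.3333
Numerator Σ(Δx_t−Δx̄)(Δx_{t+1}−Δx̄) = -96.4444
Denominator Σ(Δx_t−Δx̄)² = 157.3333
r_1(Δx) = -96.4444 / 157.3333 = -0.613

-0.613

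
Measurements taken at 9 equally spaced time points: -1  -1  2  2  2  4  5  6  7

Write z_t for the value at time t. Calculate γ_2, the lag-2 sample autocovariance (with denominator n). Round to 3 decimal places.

1.886

Mean z̄ = (-1 − 1 + 2 + 2 + 2 + 4 + 5 + 6 + 7)/9 = 2.8889
Σ_{t=1}^{7}(z_t−z̄)(z_{t+2}−z̄) = 16.9753
γ_2 = 16.9753 / 9 = 1.886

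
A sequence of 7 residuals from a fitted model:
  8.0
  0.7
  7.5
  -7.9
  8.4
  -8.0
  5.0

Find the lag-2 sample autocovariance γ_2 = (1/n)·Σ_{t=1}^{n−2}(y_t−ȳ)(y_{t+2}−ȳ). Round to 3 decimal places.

28.479

Mean ȳ = (8.0 + 0.7 + 7.5 − 7.9 + 8.4 − 8.0 + 5.0)/7 = 1.9571
Σ_{t=1}^{5}(y_t−ȳ)(y_{t+2}−ȳ) = 199.3520
γ_2 = 199.3520 / 7 = 28.479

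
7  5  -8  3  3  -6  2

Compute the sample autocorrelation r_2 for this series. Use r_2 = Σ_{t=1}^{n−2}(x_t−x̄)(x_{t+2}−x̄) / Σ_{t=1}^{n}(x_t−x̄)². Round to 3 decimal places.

-0.402

Mean x̄ = (7 + 5 − 8 + 3 + 3 − 6 + 2)/7 = 0.8571
Deviations from mean: 6.1429, 4.1429, -8.8571, 2.1429, 2.1429, -6.8571, 1.1429
Numerator Σ_{t=1}^{5}(x_t−x̄)(x_{t+2}−x̄) = -76.7551
Denominator Σ(x_t−x̄)² = 190.8571
r_2 = -76.7551 / 190.8571 = -0.402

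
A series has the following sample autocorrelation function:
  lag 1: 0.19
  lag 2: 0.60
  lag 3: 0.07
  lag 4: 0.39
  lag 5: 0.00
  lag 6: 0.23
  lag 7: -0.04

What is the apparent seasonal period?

The largest autocorrelation is r_2 = 0.60, with weaker echoes at lags 4 (0.39) and 6 (0.23); the remaining lags stay at or below 0.19.
The dominant spike at lag 2 indicates a seasonal period of 2.

2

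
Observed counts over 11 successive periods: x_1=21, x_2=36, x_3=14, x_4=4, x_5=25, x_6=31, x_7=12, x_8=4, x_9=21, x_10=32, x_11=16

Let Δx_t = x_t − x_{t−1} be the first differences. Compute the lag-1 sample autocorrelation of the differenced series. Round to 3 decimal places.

-0.119

First differences Δx: 15, -22, -10, 21, 6, -19, -8, 17, 11, -16
Mean of differences = -0.5000
Numerator Σ(Δx_t−Δx̄)(Δx_{t+1}−Δx̄) = -283.2500
Denominator Σ(Δx_t−Δx̄)² = 2374.5000
r_1(Δx) = -283.2500 / 2374.5000 = -0.119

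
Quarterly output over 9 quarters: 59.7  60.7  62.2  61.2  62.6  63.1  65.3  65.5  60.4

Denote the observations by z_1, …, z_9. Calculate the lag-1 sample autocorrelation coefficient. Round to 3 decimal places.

0.301

Mean z̄ = (59.7 + 60.7 + 62.2 + 61.2 + 62.6 + 63.1 + 65.3 + 65.5 + 60.4)/9 = 62.3000
Numerator Σ_{t=1}^{8}(z_t−z̄)(z_{t+1}−z̄) = 10.2600
Denominator Σ(z_t−z̄)² = 34.1200
r_1 = 10.2600 / 34.1200 = 0.301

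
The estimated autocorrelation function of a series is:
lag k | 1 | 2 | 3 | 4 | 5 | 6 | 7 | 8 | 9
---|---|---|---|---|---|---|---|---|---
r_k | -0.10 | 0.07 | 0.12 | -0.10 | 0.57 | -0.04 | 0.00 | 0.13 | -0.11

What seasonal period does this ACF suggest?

5

The largest autocorrelation is r_5 = 0.57; the remaining lags stay at or below 0.13.
The dominant spike at lag 5 indicates a seasonal period of 5.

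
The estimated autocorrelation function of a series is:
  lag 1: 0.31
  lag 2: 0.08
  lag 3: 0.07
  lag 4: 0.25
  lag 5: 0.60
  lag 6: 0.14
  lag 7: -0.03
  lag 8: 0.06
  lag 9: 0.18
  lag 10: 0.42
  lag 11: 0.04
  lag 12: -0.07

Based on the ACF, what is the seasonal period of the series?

5

The largest autocorrelation is r_5 = 0.60, with a weaker echo at lag 10 (0.42); the remaining lags stay at or below 0.31. The elevated value at lag 1 (0.31), dropping to 0.08 at lag 2, reflects decaying short-term dependence rather than seasonality.
The dominant spike at lag 5 indicates a seasonal period of 5.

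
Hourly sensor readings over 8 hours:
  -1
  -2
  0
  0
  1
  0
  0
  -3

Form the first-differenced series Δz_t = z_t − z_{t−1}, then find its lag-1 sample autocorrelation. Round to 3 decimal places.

-0.163

First differences Δz: -1, 2, 0, 1, -1, 0, -3
Mean of differences = -0.2857
Numerator Σ(Δz_t−Δz̄)(Δz_{t+1}−Δz̄) = -2.5102
Denominator Σ(Δz_t−Δz̄)² = 15.4286
r_1(Δz) = -2.5102 / 15.4286 = -0.163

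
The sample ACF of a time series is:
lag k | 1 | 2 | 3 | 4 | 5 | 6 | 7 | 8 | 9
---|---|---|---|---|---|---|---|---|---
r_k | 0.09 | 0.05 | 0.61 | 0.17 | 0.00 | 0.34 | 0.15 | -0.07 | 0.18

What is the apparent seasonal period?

The largest autocorrelation is r_3 = 0.61, with weaker echoes at lags 6 (0.34) and 9 (0.18); the remaining lags stay at or below 0.17.
The dominant spike at lag 3 indicates a seasonal period of 3.

3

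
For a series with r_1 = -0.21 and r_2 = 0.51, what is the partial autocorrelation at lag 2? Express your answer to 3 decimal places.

φ_{22} = (r_2 − r_1²) / (1 − r_1²)
r_1² = (-0.21)² = 0.0441
Numerator = 0.51 − 0.0441 = 0.4659; denominator = 1 − 0.0441 = 0.9559
φ_{22} = 0.4659 / 0.9559 = 0.487

0.487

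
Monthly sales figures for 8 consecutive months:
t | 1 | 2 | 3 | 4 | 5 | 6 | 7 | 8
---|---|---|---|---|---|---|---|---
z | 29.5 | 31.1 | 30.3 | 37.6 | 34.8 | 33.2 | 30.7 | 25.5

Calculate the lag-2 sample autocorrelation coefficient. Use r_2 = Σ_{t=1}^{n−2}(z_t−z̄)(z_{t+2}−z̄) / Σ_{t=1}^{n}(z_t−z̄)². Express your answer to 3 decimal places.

-0.079

Mean z̄ = (29.5 + 31.1 + 30.3 + 37.6 + 34.8 + 33.2 + 30.7 + 25.5)/8 = 31.5875
Deviations from mean: -2.0875, -0.4875, -1.2875, 6.0125, 3.2125, 1.6125, -0.8875, -6.0875
Σ(z_t−z̄)(z_{t+2}−z̄) = (2.6877) + (-2.9311) + (-4.1361) + (9.6952) + (-2.8511) + (-9.8161) = -7.3516
Denominator Σ(z_t−z̄)² = 93.1688
r_2 = -7.3516 / 93.1688 = -0.079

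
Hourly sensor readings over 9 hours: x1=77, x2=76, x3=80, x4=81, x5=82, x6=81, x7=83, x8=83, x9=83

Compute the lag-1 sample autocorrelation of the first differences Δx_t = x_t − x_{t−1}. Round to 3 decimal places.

-0.401

First differences Δx: -1, 4, 1, 1, -1, 2, 0, 0
Mean of differences = 0.7500
Numerator Σ(Δx_t−Δx̄)(Δx_{t+1}−Δx̄) = -7.8125
Denominator Σ(Δx_t−Δx̄)² = 19.5000
r_1(Δx) = -7.8125 / 19.5000 = -0.401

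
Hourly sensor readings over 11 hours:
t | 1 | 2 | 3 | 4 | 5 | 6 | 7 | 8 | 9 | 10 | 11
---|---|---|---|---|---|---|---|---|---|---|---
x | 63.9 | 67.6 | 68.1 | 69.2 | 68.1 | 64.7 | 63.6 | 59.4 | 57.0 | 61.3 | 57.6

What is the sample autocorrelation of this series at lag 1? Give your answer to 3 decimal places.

0.682

Mean x̄ = (63.9 + 67.6 + 68.1 + 69.2 + 68.1 + 64.7 + 63.6 + 59.4 + 57.0 + 61.3 + 57.6)/11 = 63.6818
Numerator Σ_{t=1}^{10}(x_t−x̄)(x_{t+1}−x̄) = 130.7033
Denominator Σ(x_t−x̄)² = 191.5764
r_1 = 130.7033 / 191.5764 = 0.682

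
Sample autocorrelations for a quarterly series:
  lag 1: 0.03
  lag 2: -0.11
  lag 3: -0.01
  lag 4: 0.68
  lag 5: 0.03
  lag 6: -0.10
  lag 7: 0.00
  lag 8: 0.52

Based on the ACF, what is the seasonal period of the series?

4

The largest autocorrelation is r_4 = 0.68, with a weaker echo at lag 8 (0.52); the remaining lags stay at or below 0.03.
The dominant spike at lag 4 indicates a seasonal period of 4.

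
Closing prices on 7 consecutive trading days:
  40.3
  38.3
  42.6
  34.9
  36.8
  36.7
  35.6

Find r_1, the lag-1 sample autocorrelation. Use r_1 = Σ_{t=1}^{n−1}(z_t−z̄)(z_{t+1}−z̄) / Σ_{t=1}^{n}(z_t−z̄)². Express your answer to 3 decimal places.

-0.086

Mean z̄ = (40.3 + 38.3 + 42.6 + 34.9 + 36.8 + 36.7 + 35.6)/7 = 37.8857
Deviations from mean: 2.4143, 0.4143, 4.7143, -2.9857, -1.0857, -1.1857, -2.2857
Numerator Σ_{t=1}^{6}(z_t−z̄)(z_{t+1}−z̄) = -3.8831
Denominator Σ(z_t−z̄)² = 44.9486
r_1 = -3.8831 / 44.9486 = -0.086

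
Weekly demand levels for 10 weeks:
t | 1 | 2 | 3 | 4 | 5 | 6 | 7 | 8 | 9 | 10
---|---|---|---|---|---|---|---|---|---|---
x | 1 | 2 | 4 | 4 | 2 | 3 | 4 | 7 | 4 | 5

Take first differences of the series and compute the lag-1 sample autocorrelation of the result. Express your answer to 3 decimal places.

First differences Δx: 1, 2, 0, -2, 1, 1, 3, -3, 1
Mean of differences = 0.4444
Numerator Σ(Δx_t−Δx̄)(Δx_{t+1}−Δx̄) = -9.0864
Denominator Σ(Δx_t−Δx̄)² = 28.2222
r_1(Δx) = -9.0864 / 28.2222 = -0.322

-0.322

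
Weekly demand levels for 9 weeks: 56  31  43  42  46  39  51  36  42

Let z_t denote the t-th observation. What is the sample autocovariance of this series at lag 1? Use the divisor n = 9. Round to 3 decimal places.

Mean z̄ = (56 + 31 + 43 + 42 + 46 + 39 + 51 + 36 + 42)/9 = 42.8889
Σ_{t=1}^{8}(z_t−z̄)(z_{t+1}−z̄) = -253.4568
γ_1 = -253.4568 / 9 = -28.162

-28.162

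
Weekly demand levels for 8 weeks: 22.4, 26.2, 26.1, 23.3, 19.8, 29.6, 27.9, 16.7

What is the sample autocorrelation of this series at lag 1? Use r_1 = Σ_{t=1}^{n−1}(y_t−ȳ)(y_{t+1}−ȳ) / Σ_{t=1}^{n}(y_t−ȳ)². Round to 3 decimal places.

-0.212

Mean ȳ = (22.4 + 26.2 + 26.1 + 23.3 + 19.8 + 29.6 + 27.9 + 16.7)/8 = 24.0000
Deviations from mean: -1.6000, 2.2000, 2.1000, -0.7000, -4.2000, 5.6000, 3.9000, -7.3000
Σ(y_t−ȳ)(y_{t+1}−ȳ) = (-3.5200) + (4.6200) + (-1.4700) + (2.9400) + (-23.5200) + (21.8400) + (-28.4700) = -27.5800
Denominator Σ(y_t−ȳ)² = 129.8000
r_1 = -27.5800 / 129.8000 = -0.212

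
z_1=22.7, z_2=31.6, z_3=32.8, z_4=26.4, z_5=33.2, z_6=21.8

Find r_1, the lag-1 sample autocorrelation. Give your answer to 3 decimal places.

-0.386

Mean z̄ = (22.7 + 31.6 + 32.8 + 26.4 + 33.2 + 21.8)/6 = 28.0833
Σ(z_t−z̄)(z_{t+1}−z̄) = (-18.9314) + (16.5869) + (-7.9397) + (-8.6131) + (-32.1497) = -51.0469
Denominator Σ(z_t−z̄)² = 132.0883
r_1 = -51.0469 / 132.0883 = -0.386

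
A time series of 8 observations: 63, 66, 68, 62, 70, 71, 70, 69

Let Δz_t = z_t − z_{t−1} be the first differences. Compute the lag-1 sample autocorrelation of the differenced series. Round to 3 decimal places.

-0.453

First differences Δz: 3, 2, -6, 8, 1, -1, -1
Mean of differences = 0.8571
Numerator Σ(Δz_t−Δz̄)(Δz_{t+1}−Δz̄) = -50.1633
Denominator Σ(Δz_t−Δz̄)² = 110.8571
r_1(Δz) = -50.1633 / 110.8571 = -0.453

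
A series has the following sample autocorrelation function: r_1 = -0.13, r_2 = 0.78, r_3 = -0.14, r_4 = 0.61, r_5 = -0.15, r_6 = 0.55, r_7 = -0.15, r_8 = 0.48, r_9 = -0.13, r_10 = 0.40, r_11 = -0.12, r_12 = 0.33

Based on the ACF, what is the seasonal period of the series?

2

The largest autocorrelation is r_2 = 0.78, with weaker echoes at lags 4 (0.61), 6 (0.55), 8 (0.48), 10 (0.40) and 12 (0.33); the remaining lags stay at or below -0.12.
The dominant spike at lag 2 indicates a seasonal period of 2.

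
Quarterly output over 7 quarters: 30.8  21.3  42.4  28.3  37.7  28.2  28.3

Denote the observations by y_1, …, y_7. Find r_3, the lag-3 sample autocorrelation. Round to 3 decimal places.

-0.306

Mean ȳ = (30.8 + 21.3 + 42.4 + 28.3 + 37.7 + 28.2 + 28.3)/7 = 31.0000
Deviations from mean: -0.2000, -9.7000, 11.4000, -2.7000, 6.7000, -2.8000, -2.7000
Σ(y_t−ȳ)(y_{t+3}−ȳ) = (0.5400) + (-64.9900) + (-31.9200) + (7.2900) = -89.0800
Denominator Σ(y_t−ȳ)² = 291.4000
r_3 = -89.0800 / 291.4000 = -0.306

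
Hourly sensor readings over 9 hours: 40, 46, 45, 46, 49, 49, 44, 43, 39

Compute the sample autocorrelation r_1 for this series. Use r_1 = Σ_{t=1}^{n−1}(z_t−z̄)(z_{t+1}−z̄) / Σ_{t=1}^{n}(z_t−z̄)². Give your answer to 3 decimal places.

Mean z̄ = (40 + 46 + 45 + 46 + 49 + 49 + 44 + 43 + 39)/9 = 44.5556
Numerator Σ_{t=1}^{8}(z_t−z̄)(z_{t+1}−z̄) = 27.9136
Denominator Σ(z_t−z̄)² = 98.2222
r_1 = 27.9136 / 98.2222 = 0.284

0.284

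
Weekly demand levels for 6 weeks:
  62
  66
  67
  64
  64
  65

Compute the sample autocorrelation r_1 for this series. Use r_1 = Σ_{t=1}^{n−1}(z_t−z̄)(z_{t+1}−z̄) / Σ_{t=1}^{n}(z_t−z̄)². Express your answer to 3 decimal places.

-0.116

Mean z̄ = (62 + 66 + 67 + 64 + 64 + 65)/6 = 64.6667
Deviations from mean: -2.6667, 1.3333, 2.3333, -0.6667, -0.6667, 0.3333
Σ(z_t−z̄)(z_{t+1}−z̄) = (-3.5556) + (3.1111) + (-1.5556) + (0.4444) + (-0.2222) = -1.7778
Denominator Σ(z_t−z̄)² = 15.3333
r_1 = -1.7778 / 15.3333 = -0.116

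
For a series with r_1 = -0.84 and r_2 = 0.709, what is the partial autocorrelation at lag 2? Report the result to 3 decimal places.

0.012

φ_{22} = (r_2 − r_1²) / (1 − r_1²)
r_1² = (-0.84)² = 0.7056
Numerator = 0.709 − 0.7056 = 0.0034; denominator = 1 − 0.7056 = 0.2944
φ_{22} = 0.0034 / 0.2944 = 0.012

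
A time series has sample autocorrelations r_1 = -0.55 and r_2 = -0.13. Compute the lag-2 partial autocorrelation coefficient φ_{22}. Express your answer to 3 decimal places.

φ_{22} = (r_2 − r_1²) / (1 − r_1²)
r_1² = (-0.55)² = 0.3025
Numerator = -0.13 − 0.3025 = -0.4325; denominator = 1 − 0.3025 = 0.6975
φ_{22} = -0.4325 / 0.6975 = -0.620

-0.620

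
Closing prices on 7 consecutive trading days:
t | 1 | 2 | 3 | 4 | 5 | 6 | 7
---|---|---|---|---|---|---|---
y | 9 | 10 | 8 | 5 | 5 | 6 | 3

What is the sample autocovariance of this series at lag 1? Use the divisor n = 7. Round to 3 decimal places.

Mean ȳ = (9 + 10 + 8 + 5 + 5 + 6 + 3)/7 = 6.5714
Deviations: 2.4286, 3.4286, 1.4286, -1.5714, -1.5714, -0.5714, -3.5714
Σ_{t=1}^{6}(y_t−ȳ)(y_{t+1}−ȳ) = 16.3878
γ_1 = 16.3878 / 7 = 2.341

2.341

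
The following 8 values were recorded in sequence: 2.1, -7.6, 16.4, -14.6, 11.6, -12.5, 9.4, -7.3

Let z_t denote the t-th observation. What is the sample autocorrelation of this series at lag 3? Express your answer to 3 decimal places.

Mean z̄ = (2.1 − 7.6 + 16.4 − 14.6 + 11.6 − 12.5 + 9.4 − 7.3)/8 = -0.3125
Deviations from mean: 2.4125, -7.2875, 16.7125, -14.2875, 11.9125, -12.1875, 9.7125, -6.9875
Σ(z_t−z̄)(z_{t+3}−z̄) = (-34.4686) + (-86.8123) + (-203.6836) + (-138.7673) + (-83.2386) = -546.9705
Denominator Σ(z_t−z̄)² = 975.9688
r_3 = -546.9705 / 975.9688 = -0.560

-0.560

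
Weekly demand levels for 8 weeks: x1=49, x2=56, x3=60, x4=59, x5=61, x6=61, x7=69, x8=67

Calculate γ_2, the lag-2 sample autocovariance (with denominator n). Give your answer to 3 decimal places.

Mean x̄ = (49 + 56 + 60 + 59 + 61 + 61 + 69 + 67)/8 = 60.2500
Σ_{t=1}^{6}(x_t−x̄)(x_{t+2}−x̄) = 18.6250
γ_2 = 18.6250 / 8 = 2.328

2.328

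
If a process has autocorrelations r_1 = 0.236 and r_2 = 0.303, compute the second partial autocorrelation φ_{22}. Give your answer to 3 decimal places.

φ_{22} = (r_2 − r_1²) / (1 − r_1²)
r_1² = (0.236)² = 0.055696
Numerator = 0.303 − 0.0557 = 0.2473; denominator = 1 − 0.0557 = 0.9443
φ_{22} = 0.2473 / 0.9443 = 0.262

0.262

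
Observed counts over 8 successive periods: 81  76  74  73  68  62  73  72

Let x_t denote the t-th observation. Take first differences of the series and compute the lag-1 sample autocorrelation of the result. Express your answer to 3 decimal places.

First differences Δx: -5, -2, -1, -5, -6, 11, -1
Mean of differences = -1.2857
Numerator Σ(Δx_t−Δx̄)(Δx_{t+1}−Δx̄) = -35.5102
Denominator Σ(Δx_t−Δx̄)² = 201.4286
r_1(Δx) = -35.5102 / 201.4286 = -0.176

-0.176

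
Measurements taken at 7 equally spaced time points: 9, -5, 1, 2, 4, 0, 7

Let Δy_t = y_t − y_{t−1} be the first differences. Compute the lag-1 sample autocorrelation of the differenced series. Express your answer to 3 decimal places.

-0.367

First differences Δy: -14, 6, 1, 2, -4, 7
Mean of differences = -0.3333
Numerator Σ(Δy_t−Δȳ)(Δy_{t+1}−Δȳ) = -110.4444
Denominator Σ(Δy_t−Δȳ)² = 301.3333
r_1(Δy) = -110.4444 / 301.3333 = -0.367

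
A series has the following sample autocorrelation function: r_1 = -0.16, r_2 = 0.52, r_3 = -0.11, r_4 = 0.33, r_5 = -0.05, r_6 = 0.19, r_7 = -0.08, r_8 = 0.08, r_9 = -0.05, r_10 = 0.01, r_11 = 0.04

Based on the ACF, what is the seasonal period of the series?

2

The largest autocorrelation is r_2 = 0.52, with weaker echoes at lags 4 (0.33) and 6 (0.19); the remaining lags stay at or below 0.08.
The dominant spike at lag 2 indicates a seasonal period of 2.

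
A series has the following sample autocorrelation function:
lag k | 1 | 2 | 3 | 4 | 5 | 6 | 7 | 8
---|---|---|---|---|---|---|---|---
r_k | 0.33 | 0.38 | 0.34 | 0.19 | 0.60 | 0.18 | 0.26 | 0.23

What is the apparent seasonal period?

The largest autocorrelation is r_5 = 0.60; the remaining lags stay at or below 0.38.
The dominant spike at lag 5 indicates a seasonal period of 5.

5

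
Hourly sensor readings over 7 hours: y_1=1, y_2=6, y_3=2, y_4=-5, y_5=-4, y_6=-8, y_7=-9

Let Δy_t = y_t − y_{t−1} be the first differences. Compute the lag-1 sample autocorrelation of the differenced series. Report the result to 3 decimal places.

-0.275

First differences Δy: 5, -4, -7, 1, -4, -1
Mean of differences = -1.6667
Numerator Σ(Δy_t−Δȳ)(Δy_{t+1}−Δȳ) = -25.1111
Denominator Σ(Δy_t−Δȳ)² = 91.3333
r_1(Δy) = -25.1111 / 91.3333 = -0.275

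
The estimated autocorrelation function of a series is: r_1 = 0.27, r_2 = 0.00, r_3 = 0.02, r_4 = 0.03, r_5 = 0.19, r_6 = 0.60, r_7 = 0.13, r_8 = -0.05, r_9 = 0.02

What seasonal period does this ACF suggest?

The largest autocorrelation is r_6 = 0.60; the remaining lags stay at or below 0.27. The elevated value at lag 1 (0.27), dropping to 0.00 at lag 2, reflects decaying short-term dependence rather than seasonality.
The dominant spike at lag 6 indicates a seasonal period of 6.

6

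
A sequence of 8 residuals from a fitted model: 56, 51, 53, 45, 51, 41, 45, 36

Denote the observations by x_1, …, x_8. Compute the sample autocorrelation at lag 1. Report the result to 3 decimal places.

0.156

Mean x̄ = (56 + 51 + 53 + 45 + 51 + 41 + 45 + 36)/8 = 47.2500
Numerator Σ_{t=1}^{7}(x_t−x̄)(x_{t+1}−x̄) = 48.9375
Denominator Σ(x_t−x̄)² = 313.5000
r_1 = 48.9375 / 313.5000 = 0.156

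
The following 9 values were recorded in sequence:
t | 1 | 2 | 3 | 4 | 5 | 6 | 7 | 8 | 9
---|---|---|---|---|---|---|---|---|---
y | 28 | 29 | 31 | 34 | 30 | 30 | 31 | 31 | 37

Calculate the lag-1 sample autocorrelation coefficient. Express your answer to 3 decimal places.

0.070

Mean ȳ = (28 + 29 + 31 + 34 + 30 + 30 + 31 + 31 + 37)/9 = 31.2222
Numerator Σ_{t=1}^{8}(y_t−ȳ)(y_{t+1}−ȳ) = 4.1728
Denominator Σ(y_t−ȳ)² = 59.5556
r_1 = 4.1728 / 59.5556 = 0.070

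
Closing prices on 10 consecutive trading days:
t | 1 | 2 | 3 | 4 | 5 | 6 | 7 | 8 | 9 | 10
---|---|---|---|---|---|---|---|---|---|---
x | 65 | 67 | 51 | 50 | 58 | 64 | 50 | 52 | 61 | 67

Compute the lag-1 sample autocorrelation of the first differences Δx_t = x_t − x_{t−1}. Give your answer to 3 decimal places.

-0.022

First differences Δx: 2, -16, -1, 8, 6, -14, 2, 9, 6
Mean of differences = 0.2222
Numerator Σ(Δx_t−Δx̄)(Δx_{t+1}−Δx̄) = -14.7160
Denominator Σ(Δx_t−Δx̄)² = 677.5556
r_1(Δx) = -14.7160 / 677.5556 = -0.022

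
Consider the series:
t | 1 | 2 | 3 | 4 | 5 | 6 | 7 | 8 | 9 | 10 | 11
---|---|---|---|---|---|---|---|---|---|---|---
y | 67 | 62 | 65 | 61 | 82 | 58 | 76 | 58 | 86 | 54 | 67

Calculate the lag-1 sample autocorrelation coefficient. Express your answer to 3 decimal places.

-0.737

Mean ȳ = (67 + 62 + 65 + 61 + 82 + 58 + 76 + 58 + 86 + 54 + 67)/11 = 66.9091
Numerator Σ_{t=1}^{10}(y_t−ȳ)(y_{t+1}−ȳ) = -783.0992
Denominator Σ(y_t−ȳ)² = 1062.9091
r_1 = -783.0992 / 1062.9091 = -0.737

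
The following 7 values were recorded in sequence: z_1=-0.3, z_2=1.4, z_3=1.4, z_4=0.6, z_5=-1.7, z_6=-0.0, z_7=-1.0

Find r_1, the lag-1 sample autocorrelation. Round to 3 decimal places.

0.153

Mean z̄ = (-0.3 + 1.4 + 1.4 + 0.6 − 1.7 − 0.0 − 1.0)/7 = 0.0571
Σ(z_t−z̄)(z_{t+1}−z̄) = (-0.4796) + (1.8033) + (0.7290) + (-0.9539) + (0.1004) + (0.0604) = 1.2596
Denominator Σ(z_t−z̄)² = 8.2371
r_1 = 1.2596 / 8.2371 = 0.153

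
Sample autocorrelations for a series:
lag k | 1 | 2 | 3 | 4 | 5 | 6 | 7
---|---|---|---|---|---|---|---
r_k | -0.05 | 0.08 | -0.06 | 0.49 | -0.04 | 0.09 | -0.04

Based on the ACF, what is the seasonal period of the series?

The largest autocorrelation is r_4 = 0.49; the remaining lags stay at or below 0.09.
The dominant spike at lag 4 indicates a seasonal period of 4.

4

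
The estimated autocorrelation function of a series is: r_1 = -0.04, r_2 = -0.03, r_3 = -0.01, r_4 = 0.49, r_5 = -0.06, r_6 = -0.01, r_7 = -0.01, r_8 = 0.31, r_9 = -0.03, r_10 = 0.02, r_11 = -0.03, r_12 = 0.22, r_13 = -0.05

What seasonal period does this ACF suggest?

The largest autocorrelation is r_4 = 0.49, with weaker echoes at lags 8 (0.31) and 12 (0.22); the remaining lags stay at or below 0.02.
The dominant spike at lag 4 indicates a seasonal period of 4.

4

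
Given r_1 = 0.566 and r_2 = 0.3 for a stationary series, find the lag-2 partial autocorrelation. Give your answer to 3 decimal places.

φ_{22} = (r_2 − r_1²) / (1 − r_1²)
r_1² = (0.566)² = 0.320356
Numerator = 0.3 − 0.3204 = -0.0204; denominator = 1 − 0.3204 = 0.6796
φ_{22} = -0.0204 / 0.6796 = -0.030

-0.030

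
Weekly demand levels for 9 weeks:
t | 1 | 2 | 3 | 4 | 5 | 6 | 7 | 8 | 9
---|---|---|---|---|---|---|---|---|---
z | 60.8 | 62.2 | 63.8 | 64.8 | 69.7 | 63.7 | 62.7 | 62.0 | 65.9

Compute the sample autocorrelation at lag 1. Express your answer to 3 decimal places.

0.143

Mean z̄ = (60.8 + 62.2 + 63.8 + 64.8 + 69.7 + 63.7 + 62.7 + 62.0 + 65.9)/9 = 63.9556
Numerator Σ_{t=1}^{8}(z_t−z̄)(z_{t+1}−z̄) = 8.0380
Denominator Σ(z_t−z̄)² = 56.0222
r_1 = 8.0380 / 56.0222 = 0.143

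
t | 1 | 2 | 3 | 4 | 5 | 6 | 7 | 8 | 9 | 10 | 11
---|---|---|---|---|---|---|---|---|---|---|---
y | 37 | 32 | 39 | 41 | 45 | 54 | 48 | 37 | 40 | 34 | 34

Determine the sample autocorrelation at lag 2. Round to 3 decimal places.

Mean ȳ = (37 + 32 + 39 + 41 + 45 + 54 + 48 + 37 + 40 + 34 + 34)/11 = 40.0909
Numerator Σ_{t=1}^{9}(y_t−ȳ)(y_{t+2}−ȳ) = 17.8017
Denominator Σ(y_t−ȳ)² = 440.9091
r_2 = 17.8017 / 440.9091 = 0.040

0.040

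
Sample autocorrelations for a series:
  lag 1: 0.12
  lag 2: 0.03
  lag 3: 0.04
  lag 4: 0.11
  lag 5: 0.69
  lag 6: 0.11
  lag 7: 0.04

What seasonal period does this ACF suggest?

The largest autocorrelation is r_5 = 0.69; the remaining lags stay at or below 0.12.
The dominant spike at lag 5 indicates a seasonal period of 5.

5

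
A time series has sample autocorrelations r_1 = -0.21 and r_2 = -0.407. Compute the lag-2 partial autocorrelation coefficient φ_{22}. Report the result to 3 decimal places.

-0.472

φ_{22} = (r_2 − r_1²) / (1 − r_1²)
r_1² = (-0.21)² = 0.0441
Numerator = -0.407 − 0.0441 = -0.4511; denominator = 1 − 0.0441 = 0.9559
φ_{22} = -0.4511 / 0.9559 = -0.472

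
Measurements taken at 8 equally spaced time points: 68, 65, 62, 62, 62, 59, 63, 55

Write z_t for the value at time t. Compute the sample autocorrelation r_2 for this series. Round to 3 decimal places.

0.202

Mean z̄ = (68 + 65 + 62 + 62 + 62 + 59 + 63 + 55)/8 = 62.0000
Deviations from mean: 6.0000, 3.0000, 0.0000, 0.0000, 0.0000, -3.0000, 1.0000, -7.0000
Σ(z_t−z̄)(z_{t+2}−z̄) = (0.0000) + (0.0000) + (0.0000) + (0.0000) + (0.0000) + (21.0000) = 21.0000
Denominator Σ(z_t−z̄)² = 104.0000
r_2 = 21.0000 / 104.0000 = 0.202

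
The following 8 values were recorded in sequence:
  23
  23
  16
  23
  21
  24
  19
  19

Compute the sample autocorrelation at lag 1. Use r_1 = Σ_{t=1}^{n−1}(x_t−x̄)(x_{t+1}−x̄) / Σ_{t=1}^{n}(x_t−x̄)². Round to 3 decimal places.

-0.333

Mean x̄ = (23 + 23 + 16 + 23 + 21 + 24 + 19 + 19)/8 = 21.0000
Deviations from mean: 2.0000, 2.0000, -5.0000, 2.0000, 0.0000, 3.0000, -2.0000, -2.0000
Numerator Σ_{t=1}^{7}(x_t−x̄)(x_{t+1}−x̄) = -18.0000
Denominator Σ(x_t−x̄)² = 54.0000
r_1 = -18.0000 / 54.0000 = -0.333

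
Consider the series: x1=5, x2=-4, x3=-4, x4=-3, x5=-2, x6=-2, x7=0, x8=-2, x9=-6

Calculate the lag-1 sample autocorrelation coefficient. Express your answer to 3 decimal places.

-0.103

Mean x̄ = (5 − 4 − 4 − 3 − 2 − 2 + 0 − 2 − 6)/9 = -2.0000
Numerator Σ_{t=1}^{8}(x_t−x̄)(x_{t+1}−x̄) = -8.0000
Denominator Σ(x_t−x̄)² = 78.0000
r_1 = -8.0000 / 78.0000 = -0.103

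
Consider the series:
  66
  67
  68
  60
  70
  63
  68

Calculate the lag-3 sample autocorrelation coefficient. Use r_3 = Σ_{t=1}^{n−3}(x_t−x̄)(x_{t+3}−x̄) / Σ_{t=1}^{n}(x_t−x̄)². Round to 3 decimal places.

Mean x̄ = (66 + 67 + 68 + 60 + 70 + 63 + 68)/7 = 66.0000
Deviations from mean: 0.0000, 1.0000, 2.0000, -6.0000, 4.0000, -3.0000, 2.0000
Σ(x_t−x̄)(x_{t+3}−x̄) = (0.0000) + (4.0000) + (-6.0000) + (-12.0000) = -14.0000
Denominator Σ(x_t−x̄)² = 70.0000
r_3 = -14.0000 / 70.0000 = -0.200

-0.200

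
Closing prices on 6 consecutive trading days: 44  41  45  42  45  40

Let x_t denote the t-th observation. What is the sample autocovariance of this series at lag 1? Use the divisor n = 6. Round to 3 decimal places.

Mean x̄ = (44 + 41 + 45 + 42 + 45 + 40)/6 = 42.8333
Σ_{t=1}^{5}(x_t−x̄)(x_{t+1}−x̄) = -15.8611
γ_1 = -15.8611 / 6 = -2.644

-2.644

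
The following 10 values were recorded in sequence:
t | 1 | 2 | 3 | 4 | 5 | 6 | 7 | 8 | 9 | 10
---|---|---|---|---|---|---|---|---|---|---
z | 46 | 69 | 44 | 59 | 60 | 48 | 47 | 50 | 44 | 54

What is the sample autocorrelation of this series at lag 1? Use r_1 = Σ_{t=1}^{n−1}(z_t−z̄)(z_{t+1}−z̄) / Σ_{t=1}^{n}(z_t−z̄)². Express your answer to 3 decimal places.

-0.391

Mean z̄ = (46 + 69 + 44 + 59 + 60 + 48 + 47 + 50 + 44 + 54)/10 = 52.1000
Numerator Σ_{t=1}^{9}(z_t−z̄)(z_{t+1}−z̄) = -240.5100
Denominator Σ(z_t−z̄)² = 614.9000
r_1 = -240.5100 / 614.9000 = -0.391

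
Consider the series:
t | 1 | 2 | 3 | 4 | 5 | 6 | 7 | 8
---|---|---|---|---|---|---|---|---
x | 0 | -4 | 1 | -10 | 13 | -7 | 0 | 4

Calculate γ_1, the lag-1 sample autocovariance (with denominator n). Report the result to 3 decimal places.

-29.721

Mean x̄ = (0 − 4 + 1 − 10 + 13 − 7 + 0 + 4)/8 = -0.3750
Deviations: 0.3750, -3.6250, 1.3750, -9.6250, 13.3750, -6.6250, 0.3750, 4.3750
Σ_{t=1}^{7}(x_t−x̄)(x_{t+1}−x̄) = -237.7656
γ_1 = -237.7656 / 8 = -29.721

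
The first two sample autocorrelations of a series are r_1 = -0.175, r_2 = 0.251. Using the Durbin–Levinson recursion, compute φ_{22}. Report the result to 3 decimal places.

0.227

φ_{22} = (r_2 − r_1²) / (1 − r_1²)
r_1² = (-0.175)² = 0.030625
Numerator = 0.251 − 0.0306 = 0.2204; denominator = 1 − 0.0306 = 0.9694
φ_{22} = 0.2204 / 0.9694 = 0.227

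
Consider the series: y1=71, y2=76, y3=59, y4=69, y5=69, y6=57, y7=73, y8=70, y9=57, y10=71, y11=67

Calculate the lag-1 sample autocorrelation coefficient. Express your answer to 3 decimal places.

-0.418

Mean ȳ = (71 + 76 + 59 + 69 + 69 + 57 + 73 + 70 + 57 + 71 + 67)/11 = 67.1818
Numerator Σ_{t=1}^{10}(y_t−ȳ)(y_{t+1}−ȳ) = -179.6694
Denominator Σ(y_t−ȳ)² = 429.6364
r_1 = -179.6694 / 429.6364 = -0.418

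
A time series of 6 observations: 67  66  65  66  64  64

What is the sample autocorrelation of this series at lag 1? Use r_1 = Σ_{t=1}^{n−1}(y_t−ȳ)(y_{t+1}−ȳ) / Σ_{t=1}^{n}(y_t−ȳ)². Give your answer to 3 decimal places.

0.212

Mean ȳ = (67 + 66 + 65 + 66 + 64 + 64)/6 = 65.3333
Deviations from mean: 1.6667, 0.6667, -0.3333, 0.6667, -1.3333, -1.3333
Σ(y_t−ȳ)(y_{t+1}−ȳ) = (1.1111) + (-0.2222) + (-0.2222) + (-0.8889) + (1.7778) = 1.5556
Denominator Σ(y_t−ȳ)² = 7.3333
r_1 = 1.5556 / 7.3333 = 0.212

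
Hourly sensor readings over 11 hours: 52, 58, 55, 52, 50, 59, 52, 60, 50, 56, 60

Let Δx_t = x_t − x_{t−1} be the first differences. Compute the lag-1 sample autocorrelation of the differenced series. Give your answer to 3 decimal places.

-0.641

First differences Δx: 6, -3, -3, -2, 9, -7, 8, -10, 6, 4
Mean of differences = 0.8000
Numerator Σ(Δx_t−Δx̄)(Δx_{t+1}−Δx̄) = -255.0400
Denominator Σ(Δx_t−Δx̄)² = 397.6000
r_1(Δx) = -255.0400 / 397.6000 = -0.641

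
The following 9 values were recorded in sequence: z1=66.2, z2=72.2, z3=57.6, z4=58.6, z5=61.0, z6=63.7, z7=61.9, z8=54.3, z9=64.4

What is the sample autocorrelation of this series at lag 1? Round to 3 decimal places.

-0.010

Mean z̄ = (66.2 + 72.2 + 57.6 + 58.6 + 61.0 + 63.7 + 61.9 + 54.3 + 64.4)/9 = 62.2111
Numerator Σ_{t=1}^{8}(z_t−z̄)(z_{t+1}−z̄) = -2.3123
Denominator Σ(z_t−z̄)² = 221.1489
r_1 = -2.3123 / 221.1489 = -0.010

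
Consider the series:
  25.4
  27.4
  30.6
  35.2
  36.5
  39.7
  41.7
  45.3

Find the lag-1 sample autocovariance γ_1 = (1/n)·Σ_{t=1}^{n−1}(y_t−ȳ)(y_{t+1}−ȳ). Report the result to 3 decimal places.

26.634

Mean ȳ = (25.4 + 27.4 + 30.6 + 35.2 + 36.5 + 39.7 + 41.7 + 45.3)/8 = 35.2250
Deviations: -9.8250, -7.8250, -4.6250, -0.0250, 1.2750, 4.4750, 6.4750, 10.0750
Σ_{t=1}^{7}(y_t−ȳ)(y_{t+1}−ȳ) = 213.0719
γ_1 = 213.0719 / 8 = 26.634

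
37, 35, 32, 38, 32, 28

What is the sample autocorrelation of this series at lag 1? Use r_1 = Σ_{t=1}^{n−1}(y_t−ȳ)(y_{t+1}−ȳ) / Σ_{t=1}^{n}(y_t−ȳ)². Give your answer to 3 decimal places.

-0.040

Mean ȳ = (37 + 35 + 32 + 38 + 32 + 28)/6 = 33.6667
Deviations from mean: 3.3333, 1.3333, -1.6667, 4.3333, -1.6667, -5.6667
Numerator Σ_{t=1}^{5}(y_t−ȳ)(y_{t+1}−ȳ) = -2.7778
Denominator Σ(y_t−ȳ)² = 69.3333
r_1 = -2.7778 / 69.3333 = -0.040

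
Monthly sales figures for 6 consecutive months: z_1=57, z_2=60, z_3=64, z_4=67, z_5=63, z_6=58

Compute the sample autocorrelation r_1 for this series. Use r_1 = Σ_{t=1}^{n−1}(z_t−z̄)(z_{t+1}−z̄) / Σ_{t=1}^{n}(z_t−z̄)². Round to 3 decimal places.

Mean z̄ = (57 + 60 + 64 + 67 + 63 + 58)/6 = 61.5000
Σ(z_t−z̄)(z_{t+1}−z̄) = (6.7500) + (-3.7500) + (13.7500) + (8.2500) + (-5.2500) = 19.7500
Denominator Σ(z_t−z̄)² = 73.5000
r_1 = 19.7500 / 73.5000 = 0.269

0.269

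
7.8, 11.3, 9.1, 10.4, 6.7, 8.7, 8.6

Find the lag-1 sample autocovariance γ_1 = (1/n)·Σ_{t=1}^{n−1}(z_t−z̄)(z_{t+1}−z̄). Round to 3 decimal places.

-0.676

Mean z̄ = (7.8 + 11.3 + 9.1 + 10.4 + 6.7 + 8.7 + 8.6)/7 = 8.9429
Σ_{t=1}^{6}(z_t−z̄)(z_{t+1}−z̄) = -4.7347
γ_1 = -4.7347 / 7 = -0.676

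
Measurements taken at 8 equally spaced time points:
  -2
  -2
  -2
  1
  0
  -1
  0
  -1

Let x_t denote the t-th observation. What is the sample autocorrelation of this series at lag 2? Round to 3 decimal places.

-0.144

Mean x̄ = (-2 − 2 − 2 + 1 + 0 − 1 + 0 − 1)/8 = -0.8750
Deviations from mean: -1.1250, -1.1250, -1.1250, 1.8750, 0.8750, -0.1250, 0.8750, -0.1250
Σ(x_t−x̄)(x_{t+2}−x̄) = (1.2656) + (-2.1094) + (-0.9844) + (-0.2344) + (0.7656) + (0.0156) = -1.2813
Denominator Σ(x_t−x̄)² = 8.8750
r_2 = -1.2813 / 8.8750 = -0.144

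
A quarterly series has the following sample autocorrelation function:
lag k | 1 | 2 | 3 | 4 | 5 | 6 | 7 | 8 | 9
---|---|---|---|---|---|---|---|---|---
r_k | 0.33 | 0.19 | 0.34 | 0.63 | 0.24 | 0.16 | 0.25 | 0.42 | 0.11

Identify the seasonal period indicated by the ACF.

4

The largest autocorrelation is r_4 = 0.63, with a weaker echo at lag 8 (0.42); the remaining lags stay at or below 0.34. The elevated value at lag 1 (0.33), dropping to 0.19 at lag 2, reflects decaying short-term dependence rather than seasonality.
The dominant spike at lag 4 indicates a seasonal period of 4.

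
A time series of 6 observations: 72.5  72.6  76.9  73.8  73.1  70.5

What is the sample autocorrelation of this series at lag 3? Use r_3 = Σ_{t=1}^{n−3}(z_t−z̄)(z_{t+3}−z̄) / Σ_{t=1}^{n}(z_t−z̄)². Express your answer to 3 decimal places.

-0.467

Mean z̄ = (72.5 + 72.6 + 76.9 + 73.8 + 73.1 + 70.5)/6 = 73.2333
Deviations from mean: -0.7333, -0.6333, 3.6667, 0.5667, -0.1333, -2.7333
Σ(z_t−z̄)(z_{t+3}−z̄) = (-0.4156) + (0.0844) + (-10.0222) = -10.3533
Denominator Σ(z_t−z̄)² = 22.1933
r_3 = -10.3533 / 22.1933 = -0.467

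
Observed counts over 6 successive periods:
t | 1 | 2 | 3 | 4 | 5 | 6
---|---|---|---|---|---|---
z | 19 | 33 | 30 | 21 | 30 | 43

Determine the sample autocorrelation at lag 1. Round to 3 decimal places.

Mean z̄ = (19 + 33 + 30 + 21 + 30 + 43)/6 = 29.3333
Deviations from mean: -10.3333, 3.6667, 0.6667, -8.3333, 0.6667, 13.6667
Numerator Σ_{t=1}^{5}(z_t−z̄)(z_{t+1}−z̄) = -37.4444
Denominator Σ(z_t−z̄)² = 377.3333
r_1 = -37.4444 / 377.3333 = -0.099

-0.099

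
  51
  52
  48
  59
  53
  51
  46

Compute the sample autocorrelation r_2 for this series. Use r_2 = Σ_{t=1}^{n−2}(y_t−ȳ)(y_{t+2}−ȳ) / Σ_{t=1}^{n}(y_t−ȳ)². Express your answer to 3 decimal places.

-0.112

Mean ȳ = (51 + 52 + 48 + 59 + 53 + 51 + 46)/7 = 51.4286
Deviations from mean: -0.4286, 0.5714, -3.4286, 7.5714, 1.5714, -0.4286, -5.4286
Numerator Σ_{t=1}^{5}(y_t−ȳ)(y_{t+2}−ȳ) = -11.3673
Denominator Σ(y_t−ȳ)² = 101.7143
r_2 = -11.3673 / 101.7143 = -0.112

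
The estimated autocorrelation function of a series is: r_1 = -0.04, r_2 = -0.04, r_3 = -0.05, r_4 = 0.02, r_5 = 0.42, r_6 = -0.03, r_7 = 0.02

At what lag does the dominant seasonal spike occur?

The largest autocorrelation is r_5 = 0.42; the remaining lags stay at or below 0.02.
The dominant spike at lag 5 indicates a seasonal period of 5.

5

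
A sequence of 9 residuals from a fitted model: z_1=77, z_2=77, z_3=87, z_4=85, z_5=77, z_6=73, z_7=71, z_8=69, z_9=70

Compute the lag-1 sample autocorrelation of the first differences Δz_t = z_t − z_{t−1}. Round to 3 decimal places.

First differences Δz: 0, 10, -2, -8, -4, -2, -2, 1
Mean of differences = -0.8750
Numerator Σ(Δz_t−Δz̄)(Δz_{t+1}−Δz̄) = 30.2344
Denominator Σ(Δz_t−Δz̄)² = 186.8750
r_1(Δz) = 30.2344 / 186.8750 = 0.162

0.162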